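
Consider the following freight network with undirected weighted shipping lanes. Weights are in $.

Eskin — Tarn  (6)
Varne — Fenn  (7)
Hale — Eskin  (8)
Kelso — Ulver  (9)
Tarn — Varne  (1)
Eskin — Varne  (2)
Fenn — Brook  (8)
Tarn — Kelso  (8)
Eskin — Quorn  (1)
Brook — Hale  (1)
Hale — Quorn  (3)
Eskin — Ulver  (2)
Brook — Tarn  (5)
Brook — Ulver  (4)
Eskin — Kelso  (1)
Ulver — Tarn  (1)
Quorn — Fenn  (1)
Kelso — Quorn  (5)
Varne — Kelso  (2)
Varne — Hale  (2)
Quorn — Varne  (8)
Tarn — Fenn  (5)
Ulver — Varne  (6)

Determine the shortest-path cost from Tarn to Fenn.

Running Dijkstra from Tarn:
Tarn: 0
Ulver: 1  (via Tarn)
Varne: 1  (via Tarn)
Hale: 3  (via Varne)
Kelso: 3  (via Varne)
Eskin: 3  (via Ulver)
Brook: 4  (via Hale)
Quorn: 4  (via Eskin)
Fenn: 5  (via Tarn)
Shortest route: Tarn → Fenn = $5.

$5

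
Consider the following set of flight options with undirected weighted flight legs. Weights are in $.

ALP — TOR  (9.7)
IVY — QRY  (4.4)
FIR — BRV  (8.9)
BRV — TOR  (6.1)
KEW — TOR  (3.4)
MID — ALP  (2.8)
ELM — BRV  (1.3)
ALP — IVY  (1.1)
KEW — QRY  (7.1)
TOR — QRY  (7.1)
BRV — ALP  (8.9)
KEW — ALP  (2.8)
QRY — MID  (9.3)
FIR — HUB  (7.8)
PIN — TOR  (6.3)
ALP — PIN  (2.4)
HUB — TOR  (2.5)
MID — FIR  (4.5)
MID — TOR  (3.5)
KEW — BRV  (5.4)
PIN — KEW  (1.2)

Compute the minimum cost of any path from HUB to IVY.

$9.8

Settle nodes by increasing distance from HUB:
HUB: 0
TOR: 2.5  (via HUB)
KEW: 5.9  (via TOR)
MID: 6  (via TOR)
PIN: 7.1  (via KEW)
FIR: 7.8  (via HUB)
BRV: 8.6  (via TOR)
ALP: 8.7  (via KEW)
QRY: 9.6  (via TOR)
IVY: 9.8  (via ALP)
Shortest route: HUB–TOR–KEW–ALP–IVY = $9.8.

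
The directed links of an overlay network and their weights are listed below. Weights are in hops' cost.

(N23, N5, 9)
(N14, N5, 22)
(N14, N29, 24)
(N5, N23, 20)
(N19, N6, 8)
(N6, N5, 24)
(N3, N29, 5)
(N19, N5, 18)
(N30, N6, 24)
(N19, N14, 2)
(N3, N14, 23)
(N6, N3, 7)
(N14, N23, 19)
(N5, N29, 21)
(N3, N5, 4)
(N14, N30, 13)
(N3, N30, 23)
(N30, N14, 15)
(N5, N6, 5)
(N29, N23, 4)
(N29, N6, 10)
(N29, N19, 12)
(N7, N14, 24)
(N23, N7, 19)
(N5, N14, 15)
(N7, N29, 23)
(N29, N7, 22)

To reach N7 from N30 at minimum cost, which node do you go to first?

N14

Enumerating some paths:
N30 → N6 → N3 → N29 → N23 → N7: 24+7+5+4+19 = 59
N30 → N6 → N3 → N29 → N7: 24+7+5+22 = 58
N30 → N14 → N23 → N7: 15+19+19 = 53
Cheapest is N30 → N14 → N23 → N7 at 53 hops' cost.
So from N30 the first move is to N14.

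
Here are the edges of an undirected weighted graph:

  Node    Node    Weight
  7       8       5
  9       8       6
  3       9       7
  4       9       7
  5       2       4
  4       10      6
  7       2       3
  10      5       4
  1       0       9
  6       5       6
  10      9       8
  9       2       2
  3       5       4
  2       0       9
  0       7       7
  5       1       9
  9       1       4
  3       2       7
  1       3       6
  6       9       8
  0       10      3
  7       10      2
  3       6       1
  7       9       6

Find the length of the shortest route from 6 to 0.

Shortest distances from 6:
6: 0
3: 1  (via 6)
5: 5  (via 3)
1: 7  (via 3)
2: 8  (via 3)
9: 8  (via 6)
10: 9  (via 5)
7: 11  (via 2)
0: 12  (via 10)
Shortest route: 6 → 3 → 5 → 10 → 0 = 12.

12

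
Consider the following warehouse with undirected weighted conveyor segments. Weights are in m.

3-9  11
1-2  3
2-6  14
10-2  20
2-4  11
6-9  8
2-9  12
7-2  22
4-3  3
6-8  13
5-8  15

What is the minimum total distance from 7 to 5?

64 m

Settle nodes by increasing distance from 7:
7: 0
2: 22  (via 7)
1: 25  (via 2)
4: 33  (via 2)
9: 34  (via 2)
3: 36  (via 4)
6: 36  (via 2)
10: 42  (via 2)
8: 49  (via 6)
5: 64  (via 8)
Shortest route: 7 → 2 → 6 → 8 → 5 = 64 m.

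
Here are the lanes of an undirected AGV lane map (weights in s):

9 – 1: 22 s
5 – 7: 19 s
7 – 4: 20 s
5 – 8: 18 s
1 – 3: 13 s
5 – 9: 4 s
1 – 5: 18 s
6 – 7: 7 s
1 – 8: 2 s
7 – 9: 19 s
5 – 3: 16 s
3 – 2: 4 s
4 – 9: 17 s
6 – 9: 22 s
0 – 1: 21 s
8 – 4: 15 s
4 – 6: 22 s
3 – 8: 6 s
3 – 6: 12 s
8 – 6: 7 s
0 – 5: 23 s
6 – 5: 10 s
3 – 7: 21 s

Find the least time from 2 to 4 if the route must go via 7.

Shortest 2→7: 2–3–6–7 = 23
Shortest 7→4: 7–4 = 20
Total via 7: 23 + 20 = 43 s.

43 s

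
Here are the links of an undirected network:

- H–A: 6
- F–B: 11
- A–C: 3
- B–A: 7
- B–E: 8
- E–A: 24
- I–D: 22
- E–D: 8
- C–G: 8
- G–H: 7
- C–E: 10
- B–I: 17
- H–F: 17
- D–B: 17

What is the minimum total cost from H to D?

Running Dijkstra from H:
H: 0
A: 6  (via H)
G: 7  (via H)
C: 9  (via A)
B: 13  (via A)
F: 17  (via H)
E: 19  (via C)
D: 27  (via E)
Shortest route: H–A–C–E–D = 27.

27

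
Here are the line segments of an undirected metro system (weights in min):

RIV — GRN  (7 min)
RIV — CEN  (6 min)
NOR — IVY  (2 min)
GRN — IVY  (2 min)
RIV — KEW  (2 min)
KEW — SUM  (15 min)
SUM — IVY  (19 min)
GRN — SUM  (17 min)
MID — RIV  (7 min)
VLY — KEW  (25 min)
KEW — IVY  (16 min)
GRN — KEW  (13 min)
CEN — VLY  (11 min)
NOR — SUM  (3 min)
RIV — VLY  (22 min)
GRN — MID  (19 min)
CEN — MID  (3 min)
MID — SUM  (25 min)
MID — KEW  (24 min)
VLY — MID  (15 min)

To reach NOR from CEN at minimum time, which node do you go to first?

RIV

Candidate routes:
CEN - MID - RIV - GRN - IVY - NOR: 3+7+7+2+2 = 21
CEN - MID - GRN - IVY - NOR: 3+19+2+2 = 26
CEN - RIV - GRN - IVY - NOR: 6+7+2+2 = 17
CEN - RIV - KEW - GRN - IVY - NOR: 6+2+13+2+2 = 25
The minimum is 17 min via CEN - RIV - GRN - IVY - NOR.
So from CEN the first move is to RIV.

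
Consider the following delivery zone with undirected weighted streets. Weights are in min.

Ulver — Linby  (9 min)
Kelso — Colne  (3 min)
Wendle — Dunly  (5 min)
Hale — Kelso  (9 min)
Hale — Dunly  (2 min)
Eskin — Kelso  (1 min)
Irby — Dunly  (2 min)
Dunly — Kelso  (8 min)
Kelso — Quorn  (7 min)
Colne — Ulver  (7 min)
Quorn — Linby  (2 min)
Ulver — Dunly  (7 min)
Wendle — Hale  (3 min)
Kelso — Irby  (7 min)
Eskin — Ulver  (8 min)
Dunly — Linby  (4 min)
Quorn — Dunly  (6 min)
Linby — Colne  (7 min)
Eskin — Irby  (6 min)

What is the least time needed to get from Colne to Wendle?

Settle nodes by increasing distance from Colne:
Colne: 0
Kelso: 3  (via Colne)
Eskin: 4  (via Kelso)
Linby: 7  (via Colne)
Ulver: 7  (via Colne)
Quorn: 9  (via Linby)
Irby: 10  (via Kelso)
Dunly: 11  (via Kelso)
Hale: 12  (via Kelso)
Wendle: 15  (via Hale)
Shortest route: Colne–Kelso–Hale–Wendle = 15 min.

15 min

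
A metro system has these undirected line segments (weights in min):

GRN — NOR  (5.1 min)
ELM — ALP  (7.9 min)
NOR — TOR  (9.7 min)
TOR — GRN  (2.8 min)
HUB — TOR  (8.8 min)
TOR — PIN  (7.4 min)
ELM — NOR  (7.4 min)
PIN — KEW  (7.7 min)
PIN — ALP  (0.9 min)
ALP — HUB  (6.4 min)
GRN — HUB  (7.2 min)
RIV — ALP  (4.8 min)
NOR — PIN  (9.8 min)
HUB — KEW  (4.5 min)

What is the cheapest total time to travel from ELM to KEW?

Candidate routes:
ELM–ALP–HUB–KEW: 7.9+6.4+4.5 = 18.8
ELM–ALP–PIN–KEW: 7.9+0.9+7.7 = 16.5
The minimum is 16.5 min via ELM–ALP–PIN–KEW.

16.5 min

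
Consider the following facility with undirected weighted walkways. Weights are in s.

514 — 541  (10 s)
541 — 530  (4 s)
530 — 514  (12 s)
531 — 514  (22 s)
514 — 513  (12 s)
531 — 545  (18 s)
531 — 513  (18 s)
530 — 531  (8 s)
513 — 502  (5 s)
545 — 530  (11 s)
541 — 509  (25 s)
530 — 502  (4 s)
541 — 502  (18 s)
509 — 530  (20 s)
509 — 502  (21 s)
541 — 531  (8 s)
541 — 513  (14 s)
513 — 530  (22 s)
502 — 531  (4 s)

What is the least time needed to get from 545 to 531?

Enumerating some paths:
545–531: 18 = 18
545–530–502–531: 11+4+4 = 19
545–530–531: 11+8 = 19
The minimum is 18 s via 545–531.

18 s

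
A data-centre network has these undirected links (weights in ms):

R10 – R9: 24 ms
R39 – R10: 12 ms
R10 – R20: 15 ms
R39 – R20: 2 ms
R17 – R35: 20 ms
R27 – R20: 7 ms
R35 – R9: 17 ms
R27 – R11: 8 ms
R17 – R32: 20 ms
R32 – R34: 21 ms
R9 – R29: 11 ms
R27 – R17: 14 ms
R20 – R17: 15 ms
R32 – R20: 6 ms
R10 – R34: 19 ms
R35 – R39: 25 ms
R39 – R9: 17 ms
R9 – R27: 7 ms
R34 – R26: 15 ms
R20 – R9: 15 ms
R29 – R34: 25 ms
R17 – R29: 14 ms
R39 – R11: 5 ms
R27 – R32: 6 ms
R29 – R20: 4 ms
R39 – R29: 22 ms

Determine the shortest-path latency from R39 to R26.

44 ms

Compare a few routes:
R39 - R20 - R29 - R34 - R26: 2+4+25+15 = 46
R39 - R10 - R34 - R26: 12+19+15 = 46
R39 - R20 - R32 - R34 - R26: 2+6+21+15 = 44
R39 - R20 - R10 - R34 - R26: 2+15+19+15 = 51
Cheapest is R39 - R20 - R32 - R34 - R26 at 44 ms.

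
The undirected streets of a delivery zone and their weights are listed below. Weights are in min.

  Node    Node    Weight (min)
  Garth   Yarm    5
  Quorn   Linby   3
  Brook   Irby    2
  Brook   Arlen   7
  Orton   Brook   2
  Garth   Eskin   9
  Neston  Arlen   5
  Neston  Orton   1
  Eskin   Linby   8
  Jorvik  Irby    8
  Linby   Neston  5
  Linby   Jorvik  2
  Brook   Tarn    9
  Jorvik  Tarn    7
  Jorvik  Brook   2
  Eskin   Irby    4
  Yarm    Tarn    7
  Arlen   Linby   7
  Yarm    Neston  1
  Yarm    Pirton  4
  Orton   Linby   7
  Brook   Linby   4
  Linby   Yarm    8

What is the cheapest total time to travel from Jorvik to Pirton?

Compare a few routes:
Jorvik → Brook → Orton → Neston → Yarm → Pirton: 2+2+1+1+4 = 10
Jorvik → Linby → Yarm → Pirton: 2+8+4 = 14
Jorvik → Linby → Neston → Yarm → Pirton: 2+5+1+4 = 12
Jorvik → Linby → Brook → Orton → Neston → Yarm → Pirton: 2+4+2+1+1+4 = 14
Cheapest is Jorvik → Brook → Orton → Neston → Yarm → Pirton at 10 min.

10 min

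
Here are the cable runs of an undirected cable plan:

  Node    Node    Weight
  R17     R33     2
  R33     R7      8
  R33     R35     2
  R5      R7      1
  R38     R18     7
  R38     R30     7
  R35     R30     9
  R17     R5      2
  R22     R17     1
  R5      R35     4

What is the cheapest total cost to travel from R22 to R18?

Shortest distances from R22:
R22: 0
R17: 1  (via R22)
R33: 3  (via R17)
R5: 3  (via R17)
R7: 4  (via R5)
R35: 5  (via R33)
R30: 14  (via R35)
R38: 21  (via R30)
R18: 28  (via R38)
Shortest route: R22 → R17 → R33 → R35 → R30 → R38 → R18 = 28.

28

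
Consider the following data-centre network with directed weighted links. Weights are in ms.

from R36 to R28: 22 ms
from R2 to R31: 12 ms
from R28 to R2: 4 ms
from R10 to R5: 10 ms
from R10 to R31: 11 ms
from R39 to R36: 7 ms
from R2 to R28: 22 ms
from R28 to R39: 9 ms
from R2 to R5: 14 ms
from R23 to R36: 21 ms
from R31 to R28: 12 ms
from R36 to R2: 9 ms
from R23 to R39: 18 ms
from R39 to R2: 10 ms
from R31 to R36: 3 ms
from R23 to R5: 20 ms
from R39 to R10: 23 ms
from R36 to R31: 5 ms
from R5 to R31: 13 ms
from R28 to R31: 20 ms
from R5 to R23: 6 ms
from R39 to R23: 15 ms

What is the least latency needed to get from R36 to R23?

Compare a few routes:
R36–R31–R28–R2–R5–R23: 5+12+4+14+6 = 41
R36–R2–R5–R23: 9+14+6 = 29
The minimum is 29 ms via R36–R2–R5–R23.

29 ms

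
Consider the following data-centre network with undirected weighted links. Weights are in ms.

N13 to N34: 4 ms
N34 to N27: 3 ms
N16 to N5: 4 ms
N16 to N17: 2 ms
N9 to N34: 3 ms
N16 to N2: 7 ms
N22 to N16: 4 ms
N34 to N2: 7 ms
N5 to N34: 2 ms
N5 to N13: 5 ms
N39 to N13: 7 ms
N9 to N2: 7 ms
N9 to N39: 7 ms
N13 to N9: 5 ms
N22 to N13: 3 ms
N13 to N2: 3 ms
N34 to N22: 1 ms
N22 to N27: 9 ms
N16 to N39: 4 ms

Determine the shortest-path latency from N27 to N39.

12 ms

Compare a few routes:
N27 - N34 - N22 - N16 - N39: 3+1+4+4 = 12
N27 - N34 - N5 - N16 - N39: 3+2+4+4 = 13
N27 - N34 - N9 - N39: 3+3+7 = 13
N27 - N34 - N13 - N39: 3+4+7 = 14
The minimum is 12 ms via N27 - N34 - N22 - N16 - N39.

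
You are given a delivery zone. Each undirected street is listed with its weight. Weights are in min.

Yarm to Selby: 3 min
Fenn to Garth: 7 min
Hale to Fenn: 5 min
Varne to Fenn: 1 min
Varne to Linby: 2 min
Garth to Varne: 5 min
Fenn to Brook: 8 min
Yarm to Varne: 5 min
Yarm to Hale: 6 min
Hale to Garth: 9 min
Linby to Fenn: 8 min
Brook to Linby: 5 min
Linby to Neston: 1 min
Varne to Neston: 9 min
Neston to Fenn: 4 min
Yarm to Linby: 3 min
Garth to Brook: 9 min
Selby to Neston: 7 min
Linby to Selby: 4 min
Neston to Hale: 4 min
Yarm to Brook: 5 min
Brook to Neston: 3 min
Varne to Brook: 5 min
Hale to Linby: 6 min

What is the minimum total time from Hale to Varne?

6 min

Enumerating some paths:
Hale–Linby–Varne: 6+2 = 8
Hale–Fenn–Varne: 5+1 = 6
Hale–Neston–Linby–Varne: 4+1+2 = 7
Cheapest is Hale–Fenn–Varne at 6 min.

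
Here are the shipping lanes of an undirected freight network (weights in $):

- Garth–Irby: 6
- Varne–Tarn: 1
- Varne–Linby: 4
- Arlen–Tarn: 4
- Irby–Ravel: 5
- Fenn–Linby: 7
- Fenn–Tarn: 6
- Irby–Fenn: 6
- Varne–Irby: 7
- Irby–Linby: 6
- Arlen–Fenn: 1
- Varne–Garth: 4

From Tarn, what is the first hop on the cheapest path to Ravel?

Varne

Compare a few routes:
Tarn–Varne–Irby–Ravel: 1+7+5 = 13
Tarn–Varne–Linby–Irby–Ravel: 1+4+6+5 = 16
Tarn–Varne–Garth–Irby–Ravel: 1+4+6+5 = 16
Tarn–Arlen–Fenn–Irby–Ravel: 4+1+6+5 = 16
The minimum is $13 via Tarn–Varne–Irby–Ravel.
So from Tarn the first move is to Varne.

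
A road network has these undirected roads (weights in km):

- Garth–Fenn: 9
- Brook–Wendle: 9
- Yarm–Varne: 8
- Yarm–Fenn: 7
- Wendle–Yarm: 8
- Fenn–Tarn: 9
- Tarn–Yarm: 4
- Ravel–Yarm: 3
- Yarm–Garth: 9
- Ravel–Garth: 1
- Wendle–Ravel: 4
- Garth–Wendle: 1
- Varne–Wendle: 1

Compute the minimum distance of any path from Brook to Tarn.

Settle nodes by increasing distance from Brook:
Brook: 0
Wendle: 9  (via Brook)
Varne: 10  (via Wendle)
Garth: 10  (via Wendle)
Ravel: 11  (via Garth)
Yarm: 14  (via Ravel)
Tarn: 18  (via Yarm)
Shortest route: Brook–Wendle–Garth–Ravel–Yarm–Tarn = 18 km.

18 km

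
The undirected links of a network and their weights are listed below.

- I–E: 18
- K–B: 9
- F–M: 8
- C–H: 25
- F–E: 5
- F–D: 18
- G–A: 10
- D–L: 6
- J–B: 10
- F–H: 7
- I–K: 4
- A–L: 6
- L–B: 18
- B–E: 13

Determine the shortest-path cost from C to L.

56

Shortest distances from C:
C: 0
H: 25  (via C)
F: 32  (via H)
E: 37  (via F)
M: 40  (via F)
B: 50  (via E)
D: 50  (via F)
I: 55  (via E)
L: 56  (via D)
Shortest route: C–H–F–D–L = 56.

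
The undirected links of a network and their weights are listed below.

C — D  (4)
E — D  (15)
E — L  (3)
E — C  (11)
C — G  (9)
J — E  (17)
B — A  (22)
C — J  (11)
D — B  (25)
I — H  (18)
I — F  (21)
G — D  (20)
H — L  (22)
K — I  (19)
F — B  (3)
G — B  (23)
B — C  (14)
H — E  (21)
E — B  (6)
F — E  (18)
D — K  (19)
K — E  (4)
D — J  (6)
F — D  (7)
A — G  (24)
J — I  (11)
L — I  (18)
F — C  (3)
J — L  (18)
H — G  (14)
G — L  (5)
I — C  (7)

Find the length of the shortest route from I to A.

35

Settle nodes by increasing distance from I:
I: 0
C: 7  (via I)
F: 10  (via C)
D: 11  (via C)
J: 11  (via I)
B: 13  (via F)
G: 16  (via C)
E: 18  (via C)
H: 18  (via I)
L: 18  (via I)
K: 19  (via I)
A: 35  (via B)
Shortest route: I–C–F–B–A = 35.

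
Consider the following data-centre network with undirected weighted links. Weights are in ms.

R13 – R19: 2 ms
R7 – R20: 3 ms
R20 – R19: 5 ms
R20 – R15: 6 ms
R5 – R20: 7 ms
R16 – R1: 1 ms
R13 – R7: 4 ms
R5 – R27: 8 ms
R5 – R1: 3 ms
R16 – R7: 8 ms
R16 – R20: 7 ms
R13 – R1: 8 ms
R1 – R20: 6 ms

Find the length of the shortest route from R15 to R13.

13 ms

Running Dijkstra from R15:
R15: 0
R20: 6  (via R15)
R7: 9  (via R20)
R19: 11  (via R20)
R1: 12  (via R20)
R13: 13  (via R7)
Shortest route: R15 → R20 → R7 → R13 = 13 ms.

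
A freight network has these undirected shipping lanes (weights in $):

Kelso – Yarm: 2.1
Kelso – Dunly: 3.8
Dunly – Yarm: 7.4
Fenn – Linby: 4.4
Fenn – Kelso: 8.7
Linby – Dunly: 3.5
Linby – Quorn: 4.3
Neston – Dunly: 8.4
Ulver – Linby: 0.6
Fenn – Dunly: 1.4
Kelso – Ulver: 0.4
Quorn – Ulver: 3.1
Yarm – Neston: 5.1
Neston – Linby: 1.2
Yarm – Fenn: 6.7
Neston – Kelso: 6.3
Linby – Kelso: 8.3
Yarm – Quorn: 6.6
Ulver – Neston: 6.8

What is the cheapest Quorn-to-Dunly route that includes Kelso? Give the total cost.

Best Quorn to Kelso: Quorn → Ulver → Kelso costing 3.5
Best Kelso to Dunly: Kelso → Dunly costing 3.8
Total via Kelso: 3.5 + 3.8 = $7.3.

$7.3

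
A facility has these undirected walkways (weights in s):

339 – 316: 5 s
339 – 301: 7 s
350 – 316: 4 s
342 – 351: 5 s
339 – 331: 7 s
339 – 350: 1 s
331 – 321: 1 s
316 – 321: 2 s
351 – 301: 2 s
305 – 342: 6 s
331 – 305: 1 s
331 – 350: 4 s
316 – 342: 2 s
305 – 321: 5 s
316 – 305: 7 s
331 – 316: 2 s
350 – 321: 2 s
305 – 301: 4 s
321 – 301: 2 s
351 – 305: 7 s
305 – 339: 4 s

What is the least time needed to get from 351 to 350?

6 s

Settle nodes by increasing distance from 351:
351: 0
301: 2  (via 351)
321: 4  (via 301)
331: 5  (via 321)
342: 5  (via 351)
350: 6  (via 321)
Shortest route: 351–301–321–350 = 6 s.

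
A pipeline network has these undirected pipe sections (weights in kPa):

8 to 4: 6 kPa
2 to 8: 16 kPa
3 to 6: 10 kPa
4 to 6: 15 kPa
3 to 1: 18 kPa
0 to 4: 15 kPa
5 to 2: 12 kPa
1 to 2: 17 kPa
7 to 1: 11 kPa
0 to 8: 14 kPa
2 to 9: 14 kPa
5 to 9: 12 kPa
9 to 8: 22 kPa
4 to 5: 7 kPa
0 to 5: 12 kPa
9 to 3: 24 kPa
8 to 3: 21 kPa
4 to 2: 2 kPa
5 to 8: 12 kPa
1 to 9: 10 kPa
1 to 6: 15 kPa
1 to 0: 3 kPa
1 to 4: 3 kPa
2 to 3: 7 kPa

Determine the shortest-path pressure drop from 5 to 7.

Settle nodes by increasing distance from 5:
5: 0
4: 7  (via 5)
2: 9  (via 4)
1: 10  (via 4)
0: 12  (via 5)
8: 12  (via 5)
9: 12  (via 5)
3: 16  (via 2)
7: 21  (via 1)
Shortest route: 5 → 4 → 1 → 7 = 21 kPa.

21 kPa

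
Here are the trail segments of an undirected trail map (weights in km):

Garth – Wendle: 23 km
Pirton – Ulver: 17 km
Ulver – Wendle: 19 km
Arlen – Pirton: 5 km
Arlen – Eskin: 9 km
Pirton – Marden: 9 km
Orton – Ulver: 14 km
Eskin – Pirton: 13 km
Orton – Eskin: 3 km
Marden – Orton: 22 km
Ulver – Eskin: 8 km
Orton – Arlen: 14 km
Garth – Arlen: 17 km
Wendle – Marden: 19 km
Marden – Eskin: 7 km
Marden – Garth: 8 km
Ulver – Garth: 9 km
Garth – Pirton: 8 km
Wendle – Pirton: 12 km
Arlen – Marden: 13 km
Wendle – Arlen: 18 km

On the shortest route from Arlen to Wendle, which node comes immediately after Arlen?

Pirton

Compare a few routes:
Arlen → Pirton → Wendle: 5+12 = 17
Arlen → Marden → Wendle: 13+19 = 32
Arlen → Wendle: 18 = 18
Cheapest is Arlen → Pirton → Wendle at 17 km.
So from Arlen the first move is to Pirton.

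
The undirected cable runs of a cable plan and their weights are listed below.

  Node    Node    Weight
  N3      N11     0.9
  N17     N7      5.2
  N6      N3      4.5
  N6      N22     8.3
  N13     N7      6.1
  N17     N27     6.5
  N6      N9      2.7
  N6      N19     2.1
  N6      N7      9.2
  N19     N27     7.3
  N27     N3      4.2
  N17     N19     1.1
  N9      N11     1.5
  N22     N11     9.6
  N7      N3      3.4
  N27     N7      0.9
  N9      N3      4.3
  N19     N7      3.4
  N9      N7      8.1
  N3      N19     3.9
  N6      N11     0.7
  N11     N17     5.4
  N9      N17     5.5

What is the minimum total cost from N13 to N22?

19.4

Settle nodes by increasing distance from N13:
N13: 0
N7: 6.1  (via N13)
N27: 7  (via N7)
N19: 9.5  (via N7)
N3: 9.5  (via N7)
N11: 10.4  (via N3)
N17: 10.6  (via N19)
N6: 11.1  (via N11)
N9: 11.9  (via N11)
N22: 19.4  (via N6)
Shortest route: N13–N7–N3–N11–N6–N22 = 19.4.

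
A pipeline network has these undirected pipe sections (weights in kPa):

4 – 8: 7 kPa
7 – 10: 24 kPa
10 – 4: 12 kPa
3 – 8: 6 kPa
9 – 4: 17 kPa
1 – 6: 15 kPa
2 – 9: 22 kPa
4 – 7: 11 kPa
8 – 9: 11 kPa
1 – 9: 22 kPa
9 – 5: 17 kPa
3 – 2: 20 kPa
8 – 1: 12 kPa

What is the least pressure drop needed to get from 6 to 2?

53 kPa

Settle nodes by increasing distance from 6:
6: 0
1: 15  (via 6)
8: 27  (via 1)
3: 33  (via 8)
4: 34  (via 8)
9: 37  (via 1)
7: 45  (via 4)
10: 46  (via 4)
2: 53  (via 3)
Shortest route: 6 → 1 → 8 → 3 → 2 = 53 kPa.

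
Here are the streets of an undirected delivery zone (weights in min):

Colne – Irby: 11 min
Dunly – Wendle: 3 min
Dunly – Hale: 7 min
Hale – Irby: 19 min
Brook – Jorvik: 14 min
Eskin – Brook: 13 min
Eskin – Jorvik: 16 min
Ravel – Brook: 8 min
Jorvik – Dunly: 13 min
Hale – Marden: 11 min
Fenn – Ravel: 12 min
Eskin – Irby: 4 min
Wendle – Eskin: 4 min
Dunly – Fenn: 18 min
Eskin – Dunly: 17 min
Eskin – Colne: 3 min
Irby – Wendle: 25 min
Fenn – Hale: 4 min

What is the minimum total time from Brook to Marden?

35 min

Running Dijkstra from Brook:
Brook: 0
Ravel: 8  (via Brook)
Eskin: 13  (via Brook)
Jorvik: 14  (via Brook)
Colne: 16  (via Eskin)
Wendle: 17  (via Eskin)
Irby: 17  (via Eskin)
Fenn: 20  (via Ravel)
Dunly: 20  (via Wendle)
Hale: 24  (via Fenn)
Marden: 35  (via Hale)
Shortest route: Brook–Ravel–Fenn–Hale–Marden = 35 min.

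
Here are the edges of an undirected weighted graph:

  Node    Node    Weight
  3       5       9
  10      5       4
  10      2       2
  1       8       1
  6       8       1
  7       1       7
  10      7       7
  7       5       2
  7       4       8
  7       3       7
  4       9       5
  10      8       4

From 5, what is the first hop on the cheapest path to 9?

7

Compare a few routes:
5 - 7 - 4 - 9: 2+8+5 = 15
5 - 10 - 7 - 4 - 9: 4+7+8+5 = 24
Cheapest is 5 - 7 - 4 - 9 at 15.
So from 5 the first move is to 7.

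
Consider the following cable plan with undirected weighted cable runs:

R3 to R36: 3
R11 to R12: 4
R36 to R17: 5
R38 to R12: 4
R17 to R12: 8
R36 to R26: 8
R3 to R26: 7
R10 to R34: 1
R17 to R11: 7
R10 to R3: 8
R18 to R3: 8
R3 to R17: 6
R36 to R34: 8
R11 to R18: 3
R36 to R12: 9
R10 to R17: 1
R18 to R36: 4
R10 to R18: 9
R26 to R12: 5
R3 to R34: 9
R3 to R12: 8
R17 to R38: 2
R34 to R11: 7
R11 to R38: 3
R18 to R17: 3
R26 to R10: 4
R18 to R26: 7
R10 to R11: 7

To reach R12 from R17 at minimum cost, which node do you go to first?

Enumerating some paths:
R17 - R38 - R12: 2+4 = 6
R17 - R38 - R11 - R12: 2+3+4 = 9
R17 - R12: 8 = 8
Cheapest is R17 - R38 - R12 at 6.
So from R17 the first move is to R38.

R38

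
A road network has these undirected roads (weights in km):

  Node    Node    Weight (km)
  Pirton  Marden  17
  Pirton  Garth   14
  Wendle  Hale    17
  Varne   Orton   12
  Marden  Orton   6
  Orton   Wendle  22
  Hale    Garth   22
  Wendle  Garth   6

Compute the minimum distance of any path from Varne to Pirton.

35 km

Settle nodes by increasing distance from Varne:
Varne: 0
Orton: 12  (via Varne)
Marden: 18  (via Orton)
Wendle: 34  (via Orton)
Pirton: 35  (via Marden)
Shortest route: Varne → Orton → Marden → Pirton = 35 km.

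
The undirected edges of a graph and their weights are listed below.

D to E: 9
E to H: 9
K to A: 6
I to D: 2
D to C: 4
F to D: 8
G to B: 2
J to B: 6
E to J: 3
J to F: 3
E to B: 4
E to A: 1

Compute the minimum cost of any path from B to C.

17

Candidate routes:
B–E–D–C: 4+9+4 = 17
B–J–F–D–C: 6+3+8+4 = 21
Cheapest is B–E–D–C at 17.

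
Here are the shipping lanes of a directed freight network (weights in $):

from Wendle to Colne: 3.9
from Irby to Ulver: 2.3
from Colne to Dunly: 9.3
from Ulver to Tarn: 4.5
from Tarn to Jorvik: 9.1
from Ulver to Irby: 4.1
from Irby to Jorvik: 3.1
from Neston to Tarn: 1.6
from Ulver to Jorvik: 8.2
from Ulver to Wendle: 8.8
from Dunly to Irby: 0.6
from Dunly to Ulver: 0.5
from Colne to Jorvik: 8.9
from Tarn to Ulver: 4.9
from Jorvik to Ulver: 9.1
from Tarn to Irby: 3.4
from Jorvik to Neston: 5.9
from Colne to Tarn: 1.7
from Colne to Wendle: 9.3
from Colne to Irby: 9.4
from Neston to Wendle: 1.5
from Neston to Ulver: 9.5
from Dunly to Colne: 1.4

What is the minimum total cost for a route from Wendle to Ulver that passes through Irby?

$11.3

Best Wendle to Irby: Wendle → Colne → Tarn → Irby costing 9
Best Irby to Ulver: Irby → Ulver costing 2.3
Total via Irby: 9 + 2.3 = $11.3.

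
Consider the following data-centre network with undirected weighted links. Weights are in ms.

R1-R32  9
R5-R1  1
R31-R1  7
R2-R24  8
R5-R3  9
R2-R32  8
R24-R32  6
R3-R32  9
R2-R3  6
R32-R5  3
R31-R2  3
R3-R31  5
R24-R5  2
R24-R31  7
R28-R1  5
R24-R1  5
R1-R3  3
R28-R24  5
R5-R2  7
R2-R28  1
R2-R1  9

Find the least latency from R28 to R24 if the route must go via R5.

8 ms

Best R28 to R5: R28 → R1 → R5 costing 6
Shortest R5→R24: R5 → R24 = 2
Total via R5: 6 + 2 = 8 ms.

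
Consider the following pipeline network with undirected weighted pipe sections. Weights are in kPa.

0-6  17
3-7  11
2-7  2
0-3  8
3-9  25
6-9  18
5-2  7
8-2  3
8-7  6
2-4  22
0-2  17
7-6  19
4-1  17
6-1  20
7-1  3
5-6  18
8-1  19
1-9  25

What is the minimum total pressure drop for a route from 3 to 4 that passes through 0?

Shortest 3→0: 3–0 = 8
Best 0 to 4: 0–2–4 costing 39
Total via 0: 8 + 39 = 47 kPa.

47 kPa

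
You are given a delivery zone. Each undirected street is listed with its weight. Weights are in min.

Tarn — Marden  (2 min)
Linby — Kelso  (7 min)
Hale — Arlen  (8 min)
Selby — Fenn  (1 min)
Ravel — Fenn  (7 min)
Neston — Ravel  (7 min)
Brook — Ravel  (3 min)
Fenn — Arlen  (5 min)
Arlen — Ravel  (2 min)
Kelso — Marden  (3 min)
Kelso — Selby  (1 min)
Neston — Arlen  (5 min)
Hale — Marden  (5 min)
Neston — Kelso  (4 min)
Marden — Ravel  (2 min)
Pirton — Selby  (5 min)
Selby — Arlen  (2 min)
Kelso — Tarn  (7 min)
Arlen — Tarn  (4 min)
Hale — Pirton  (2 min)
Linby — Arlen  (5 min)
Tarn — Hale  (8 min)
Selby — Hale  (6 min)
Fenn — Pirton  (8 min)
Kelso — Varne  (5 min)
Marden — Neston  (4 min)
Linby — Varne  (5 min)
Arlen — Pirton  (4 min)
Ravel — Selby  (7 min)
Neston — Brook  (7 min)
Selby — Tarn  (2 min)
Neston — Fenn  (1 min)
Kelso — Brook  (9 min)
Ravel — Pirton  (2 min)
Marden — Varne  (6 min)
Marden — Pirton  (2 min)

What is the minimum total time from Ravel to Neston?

Shortest distances from Ravel:
Ravel: 0
Marden: 2  (via Ravel)
Arlen: 2  (via Ravel)
Pirton: 2  (via Ravel)
Brook: 3  (via Ravel)
Tarn: 4  (via Marden)
Hale: 4  (via Pirton)
Selby: 4  (via Arlen)
Fenn: 5  (via Selby)
Kelso: 5  (via Marden)
Neston: 6  (via Marden)
Shortest route: Ravel → Marden → Neston = 6 min.

6 min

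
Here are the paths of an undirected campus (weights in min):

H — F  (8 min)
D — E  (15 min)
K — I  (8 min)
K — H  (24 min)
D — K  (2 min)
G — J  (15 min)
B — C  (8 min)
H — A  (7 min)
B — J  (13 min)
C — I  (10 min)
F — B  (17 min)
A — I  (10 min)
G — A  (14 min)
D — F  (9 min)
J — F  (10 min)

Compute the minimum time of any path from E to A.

Enumerating some paths:
E–D–F–H–A: 15+9+8+7 = 39
E–D–K–H–A: 15+2+24+7 = 48
E–D–F–J–G–A: 15+9+10+15+14 = 63
E–D–K–I–A: 15+2+8+10 = 35
The minimum is 35 min via E–D–K–I–A.

35 min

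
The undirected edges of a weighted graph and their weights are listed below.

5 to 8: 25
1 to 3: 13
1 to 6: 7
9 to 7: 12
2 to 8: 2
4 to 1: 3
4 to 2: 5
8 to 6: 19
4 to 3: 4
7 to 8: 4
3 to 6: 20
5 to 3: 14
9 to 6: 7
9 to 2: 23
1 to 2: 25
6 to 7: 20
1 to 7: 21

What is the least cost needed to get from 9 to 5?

Running Dijkstra from 9:
9: 0
6: 7  (via 9)
7: 12  (via 9)
1: 14  (via 6)
8: 16  (via 7)
4: 17  (via 1)
2: 18  (via 8)
3: 21  (via 4)
5: 35  (via 3)
Shortest route: 9–6–1–4–3–5 = 35.

35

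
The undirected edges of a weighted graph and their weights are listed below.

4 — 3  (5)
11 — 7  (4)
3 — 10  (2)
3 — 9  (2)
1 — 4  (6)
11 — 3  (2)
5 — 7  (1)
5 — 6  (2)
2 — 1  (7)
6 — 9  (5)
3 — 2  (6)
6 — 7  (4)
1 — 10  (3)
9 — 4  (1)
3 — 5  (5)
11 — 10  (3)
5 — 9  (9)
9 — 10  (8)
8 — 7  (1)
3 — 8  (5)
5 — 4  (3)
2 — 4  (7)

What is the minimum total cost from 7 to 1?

Enumerating some paths:
7 → 5 → 4 → 1: 1+3+6 = 10
7 → 11 → 3 → 10 → 1: 4+2+2+3 = 11
7 → 8 → 3 → 10 → 1: 1+5+2+3 = 11
The minimum is 10 via 7 → 5 → 4 → 1.

10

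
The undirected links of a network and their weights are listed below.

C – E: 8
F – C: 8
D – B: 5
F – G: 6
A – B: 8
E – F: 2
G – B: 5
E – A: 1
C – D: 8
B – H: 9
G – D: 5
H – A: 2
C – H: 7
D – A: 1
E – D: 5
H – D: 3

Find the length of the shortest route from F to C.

Running Dijkstra from F:
F: 0
E: 2  (via F)
A: 3  (via E)
D: 4  (via A)
H: 5  (via A)
G: 6  (via F)
C: 8  (via F)
Shortest route: F → C = 8.

8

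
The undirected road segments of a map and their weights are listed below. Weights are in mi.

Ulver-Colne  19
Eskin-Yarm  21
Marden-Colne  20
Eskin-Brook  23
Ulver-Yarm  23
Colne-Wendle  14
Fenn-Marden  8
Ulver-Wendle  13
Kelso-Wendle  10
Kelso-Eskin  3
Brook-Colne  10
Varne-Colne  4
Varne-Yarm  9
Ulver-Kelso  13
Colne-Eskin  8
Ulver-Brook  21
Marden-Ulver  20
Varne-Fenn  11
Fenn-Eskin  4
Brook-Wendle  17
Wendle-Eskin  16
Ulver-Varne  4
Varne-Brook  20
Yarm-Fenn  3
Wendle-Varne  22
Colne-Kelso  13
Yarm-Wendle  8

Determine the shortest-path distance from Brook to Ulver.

Settle nodes by increasing distance from Brook:
Brook: 0
Colne: 10  (via Brook)
Varne: 14  (via Colne)
Wendle: 17  (via Brook)
Ulver: 18  (via Varne)
Shortest route: Brook → Colne → Varne → Ulver = 18 mi.

18 mi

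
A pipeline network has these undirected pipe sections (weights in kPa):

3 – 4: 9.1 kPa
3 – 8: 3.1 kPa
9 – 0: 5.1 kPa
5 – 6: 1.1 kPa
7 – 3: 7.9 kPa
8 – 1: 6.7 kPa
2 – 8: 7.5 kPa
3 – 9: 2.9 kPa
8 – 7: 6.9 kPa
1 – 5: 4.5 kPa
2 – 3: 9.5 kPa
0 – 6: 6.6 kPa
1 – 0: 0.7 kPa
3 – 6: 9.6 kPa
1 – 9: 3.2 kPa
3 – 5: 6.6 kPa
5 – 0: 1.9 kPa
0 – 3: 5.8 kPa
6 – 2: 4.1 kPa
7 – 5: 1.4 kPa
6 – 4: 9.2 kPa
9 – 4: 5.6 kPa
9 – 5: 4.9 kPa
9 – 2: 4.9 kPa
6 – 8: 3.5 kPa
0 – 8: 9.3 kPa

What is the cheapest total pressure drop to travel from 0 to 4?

Running Dijkstra from 0:
0: 0
1: 0.7  (via 0)
5: 1.9  (via 0)
6: 3  (via 5)
7: 3.3  (via 5)
9: 3.9  (via 1)
3: 5.8  (via 0)
8: 6.5  (via 6)
2: 7.1  (via 6)
4: 9.5  (via 9)
Shortest route: 0 → 1 → 9 → 4 = 9.5 kPa.

9.5 kPa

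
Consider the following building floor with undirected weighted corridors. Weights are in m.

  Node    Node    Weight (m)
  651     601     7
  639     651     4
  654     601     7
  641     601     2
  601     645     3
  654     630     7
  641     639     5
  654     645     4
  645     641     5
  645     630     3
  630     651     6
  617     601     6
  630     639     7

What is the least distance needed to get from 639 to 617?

Compare a few routes:
639 → 641 → 601 → 617: 5+2+6 = 13
639 → 651 → 601 → 617: 4+7+6 = 17
The minimum is 13 m via 639 → 641 → 601 → 617.

13 m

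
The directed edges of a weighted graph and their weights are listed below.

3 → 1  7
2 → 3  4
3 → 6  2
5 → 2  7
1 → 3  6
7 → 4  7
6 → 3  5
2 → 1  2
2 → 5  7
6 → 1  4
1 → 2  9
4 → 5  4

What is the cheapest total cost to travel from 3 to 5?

Enumerating some paths:
3 - 6 - 1 - 2 - 5: 2+4+9+7 = 22
3 - 1 - 2 - 5: 7+9+7 = 23
The minimum is 22 via 3 - 6 - 1 - 2 - 5.

22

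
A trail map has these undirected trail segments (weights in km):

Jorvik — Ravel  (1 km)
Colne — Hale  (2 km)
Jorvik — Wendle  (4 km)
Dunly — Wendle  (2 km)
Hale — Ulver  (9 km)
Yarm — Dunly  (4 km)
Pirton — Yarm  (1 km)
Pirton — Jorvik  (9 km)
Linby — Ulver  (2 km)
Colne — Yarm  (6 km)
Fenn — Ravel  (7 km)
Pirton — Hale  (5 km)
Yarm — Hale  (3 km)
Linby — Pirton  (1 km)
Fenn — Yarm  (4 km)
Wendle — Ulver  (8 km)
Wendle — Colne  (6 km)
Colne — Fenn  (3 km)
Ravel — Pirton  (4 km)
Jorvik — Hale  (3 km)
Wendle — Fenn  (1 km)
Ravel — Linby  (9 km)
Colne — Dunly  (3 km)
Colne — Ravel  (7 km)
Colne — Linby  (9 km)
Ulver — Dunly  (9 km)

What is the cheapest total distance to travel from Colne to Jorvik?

5 km

Settle nodes by increasing distance from Colne:
Colne: 0
Hale: 2  (via Colne)
Fenn: 3  (via Colne)
Dunly: 3  (via Colne)
Wendle: 4  (via Fenn)
Yarm: 5  (via Hale)
Jorvik: 5  (via Hale)
Shortest route: Colne → Hale → Jorvik = 5 km.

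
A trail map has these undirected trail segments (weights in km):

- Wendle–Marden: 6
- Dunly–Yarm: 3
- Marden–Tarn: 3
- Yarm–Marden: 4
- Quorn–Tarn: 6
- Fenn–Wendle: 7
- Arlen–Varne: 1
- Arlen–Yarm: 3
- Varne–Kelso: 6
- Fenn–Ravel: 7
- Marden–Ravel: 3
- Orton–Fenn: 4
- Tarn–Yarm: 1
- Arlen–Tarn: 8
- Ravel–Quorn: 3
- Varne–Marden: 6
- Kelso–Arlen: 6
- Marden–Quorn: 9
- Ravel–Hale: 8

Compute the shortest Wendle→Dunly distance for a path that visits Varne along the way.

19 km

Best Wendle to Varne: Wendle–Marden–Varne costing 12
Best Varne to Dunly: Varne–Arlen–Yarm–Dunly costing 7
Total via Varne: 12 + 7 = 19 km.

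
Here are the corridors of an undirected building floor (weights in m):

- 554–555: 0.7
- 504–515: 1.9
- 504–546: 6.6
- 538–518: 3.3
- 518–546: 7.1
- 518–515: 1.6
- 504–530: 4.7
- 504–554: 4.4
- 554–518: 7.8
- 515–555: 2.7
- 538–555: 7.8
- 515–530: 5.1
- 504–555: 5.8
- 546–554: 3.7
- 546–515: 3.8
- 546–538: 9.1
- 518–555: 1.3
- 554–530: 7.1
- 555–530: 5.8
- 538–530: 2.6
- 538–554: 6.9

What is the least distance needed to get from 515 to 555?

2.7 m

Enumerating some paths:
515 - 555: 2.7 = 2.7
515 - 518 - 555: 1.6+1.3 = 2.9
The minimum is 2.7 m via 515 - 555.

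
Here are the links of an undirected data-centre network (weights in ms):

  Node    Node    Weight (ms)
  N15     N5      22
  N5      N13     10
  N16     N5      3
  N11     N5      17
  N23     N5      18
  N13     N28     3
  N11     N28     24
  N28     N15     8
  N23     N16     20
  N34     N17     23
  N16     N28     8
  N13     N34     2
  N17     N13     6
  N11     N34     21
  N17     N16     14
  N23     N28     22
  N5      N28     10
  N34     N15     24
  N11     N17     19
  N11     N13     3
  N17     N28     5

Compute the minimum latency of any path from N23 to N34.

27 ms

Running Dijkstra from N23:
N23: 0
N5: 18  (via N23)
N16: 20  (via N23)
N28: 22  (via N23)
N13: 25  (via N28)
N34: 27  (via N13)
Shortest route: N23 → N28 → N13 → N34 = 27 ms.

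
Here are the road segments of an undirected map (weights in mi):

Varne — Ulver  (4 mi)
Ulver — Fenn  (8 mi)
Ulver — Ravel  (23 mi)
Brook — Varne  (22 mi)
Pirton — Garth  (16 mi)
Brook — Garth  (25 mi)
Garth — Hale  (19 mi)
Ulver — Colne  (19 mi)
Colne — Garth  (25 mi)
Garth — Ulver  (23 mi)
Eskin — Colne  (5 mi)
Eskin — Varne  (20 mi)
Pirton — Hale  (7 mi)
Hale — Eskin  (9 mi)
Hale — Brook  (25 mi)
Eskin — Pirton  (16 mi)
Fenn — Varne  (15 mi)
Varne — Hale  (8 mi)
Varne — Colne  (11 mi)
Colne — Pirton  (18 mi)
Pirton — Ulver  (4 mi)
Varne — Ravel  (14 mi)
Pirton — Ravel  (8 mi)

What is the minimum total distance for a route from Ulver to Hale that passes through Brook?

51 mi

Shortest Ulver→Brook: Ulver → Varne → Brook = 26
Best Brook to Hale: Brook → Hale costing 25
Total via Brook: 26 + 25 = 51 mi.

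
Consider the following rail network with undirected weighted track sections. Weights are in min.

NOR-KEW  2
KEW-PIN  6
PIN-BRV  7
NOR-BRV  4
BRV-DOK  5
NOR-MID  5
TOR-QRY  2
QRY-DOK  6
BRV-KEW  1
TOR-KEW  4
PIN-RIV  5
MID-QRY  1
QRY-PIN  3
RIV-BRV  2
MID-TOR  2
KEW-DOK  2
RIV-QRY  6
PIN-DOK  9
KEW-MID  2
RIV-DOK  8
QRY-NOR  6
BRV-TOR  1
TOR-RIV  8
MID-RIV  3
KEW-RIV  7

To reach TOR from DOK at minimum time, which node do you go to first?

KEW

Enumerating some paths:
DOK–BRV–TOR: 5+1 = 6
DOK–KEW–BRV–TOR: 2+1+1 = 4
The minimum is 4 min via DOK–KEW–BRV–TOR.
So from DOK the first move is to KEW.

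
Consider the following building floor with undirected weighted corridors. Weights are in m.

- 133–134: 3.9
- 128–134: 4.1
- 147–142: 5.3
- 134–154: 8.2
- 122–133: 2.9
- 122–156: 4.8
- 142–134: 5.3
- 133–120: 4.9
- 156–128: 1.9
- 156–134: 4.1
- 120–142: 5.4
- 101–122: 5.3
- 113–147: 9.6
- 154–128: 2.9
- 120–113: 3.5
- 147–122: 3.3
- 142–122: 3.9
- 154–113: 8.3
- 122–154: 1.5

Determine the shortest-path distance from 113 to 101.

15.1 m

Candidate routes:
113 → 120 → 142 → 122 → 101: 3.5+5.4+3.9+5.3 = 18.1
113 → 120 → 133 → 122 → 101: 3.5+4.9+2.9+5.3 = 16.6
113 → 154 → 122 → 101: 8.3+1.5+5.3 = 15.1
The minimum is 15.1 m via 113 → 154 → 122 → 101.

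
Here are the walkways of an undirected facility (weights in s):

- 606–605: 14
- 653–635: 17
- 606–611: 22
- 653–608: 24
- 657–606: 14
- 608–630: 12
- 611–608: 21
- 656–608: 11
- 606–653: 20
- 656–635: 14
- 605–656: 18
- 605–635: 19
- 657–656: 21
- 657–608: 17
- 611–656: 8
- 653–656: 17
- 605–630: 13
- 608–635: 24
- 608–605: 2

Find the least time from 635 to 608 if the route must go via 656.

25 s

Shortest 635→656: 635 → 656 = 14
Shortest 656→608: 656 → 608 = 11
Total via 656: 14 + 11 = 25 s.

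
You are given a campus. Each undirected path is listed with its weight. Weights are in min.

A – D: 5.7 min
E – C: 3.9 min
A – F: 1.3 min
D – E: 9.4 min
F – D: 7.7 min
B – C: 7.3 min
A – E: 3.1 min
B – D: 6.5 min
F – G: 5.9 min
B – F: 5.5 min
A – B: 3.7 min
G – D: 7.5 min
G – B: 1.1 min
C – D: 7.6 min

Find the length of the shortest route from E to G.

7.9 min

Running Dijkstra from E:
E: 0
A: 3.1  (via E)
C: 3.9  (via E)
F: 4.4  (via A)
B: 6.8  (via A)
G: 7.9  (via B)
Shortest route: E–A–B–G = 7.9 min.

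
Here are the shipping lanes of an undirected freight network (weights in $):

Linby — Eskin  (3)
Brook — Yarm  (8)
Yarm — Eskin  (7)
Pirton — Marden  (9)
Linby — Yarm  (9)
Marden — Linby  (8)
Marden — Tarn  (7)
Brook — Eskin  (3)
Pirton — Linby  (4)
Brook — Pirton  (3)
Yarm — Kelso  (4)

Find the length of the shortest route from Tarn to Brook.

Compare a few routes:
Tarn - Marden - Pirton - Brook: 7+9+3 = 19
Tarn - Marden - Linby - Eskin - Brook: 7+8+3+3 = 21
Cheapest is Tarn - Marden - Pirton - Brook at $19.

$19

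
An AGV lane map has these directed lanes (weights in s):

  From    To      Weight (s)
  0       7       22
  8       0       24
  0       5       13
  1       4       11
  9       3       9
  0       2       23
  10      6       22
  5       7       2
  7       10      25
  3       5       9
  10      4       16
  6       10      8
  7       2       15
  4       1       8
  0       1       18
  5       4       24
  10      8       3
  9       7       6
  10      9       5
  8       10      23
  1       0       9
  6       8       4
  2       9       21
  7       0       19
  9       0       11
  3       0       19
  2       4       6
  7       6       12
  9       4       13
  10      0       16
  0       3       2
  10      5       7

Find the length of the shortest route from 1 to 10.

42 s

Candidate routes:
1–0–5–7–10: 9+13+2+25 = 49
1–0–5–7–6–10: 9+13+2+12+8 = 44
1–0–3–5–7–10: 9+2+9+2+25 = 47
1–0–3–5–7–6–10: 9+2+9+2+12+8 = 42
Cheapest is 1–0–3–5–7–6–10 at 42 s.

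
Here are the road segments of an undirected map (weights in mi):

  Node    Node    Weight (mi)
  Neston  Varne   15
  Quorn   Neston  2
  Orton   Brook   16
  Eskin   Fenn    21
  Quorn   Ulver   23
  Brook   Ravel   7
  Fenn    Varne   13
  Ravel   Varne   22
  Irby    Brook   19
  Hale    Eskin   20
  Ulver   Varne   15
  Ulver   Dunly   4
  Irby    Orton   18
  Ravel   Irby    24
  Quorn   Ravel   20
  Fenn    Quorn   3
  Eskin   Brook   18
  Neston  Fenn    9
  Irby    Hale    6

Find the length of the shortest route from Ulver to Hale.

67 mi

Running Dijkstra from Ulver:
Ulver: 0
Dunly: 4  (via Ulver)
Varne: 15  (via Ulver)
Quorn: 23  (via Ulver)
Neston: 25  (via Quorn)
Fenn: 26  (via Quorn)
Ravel: 37  (via Varne)
Brook: 44  (via Ravel)
Eskin: 47  (via Fenn)
Orton: 60  (via Brook)
Irby: 61  (via Ravel)
Hale: 67  (via Eskin)
Shortest route: Ulver → Quorn → Fenn → Eskin → Hale = 67 mi.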